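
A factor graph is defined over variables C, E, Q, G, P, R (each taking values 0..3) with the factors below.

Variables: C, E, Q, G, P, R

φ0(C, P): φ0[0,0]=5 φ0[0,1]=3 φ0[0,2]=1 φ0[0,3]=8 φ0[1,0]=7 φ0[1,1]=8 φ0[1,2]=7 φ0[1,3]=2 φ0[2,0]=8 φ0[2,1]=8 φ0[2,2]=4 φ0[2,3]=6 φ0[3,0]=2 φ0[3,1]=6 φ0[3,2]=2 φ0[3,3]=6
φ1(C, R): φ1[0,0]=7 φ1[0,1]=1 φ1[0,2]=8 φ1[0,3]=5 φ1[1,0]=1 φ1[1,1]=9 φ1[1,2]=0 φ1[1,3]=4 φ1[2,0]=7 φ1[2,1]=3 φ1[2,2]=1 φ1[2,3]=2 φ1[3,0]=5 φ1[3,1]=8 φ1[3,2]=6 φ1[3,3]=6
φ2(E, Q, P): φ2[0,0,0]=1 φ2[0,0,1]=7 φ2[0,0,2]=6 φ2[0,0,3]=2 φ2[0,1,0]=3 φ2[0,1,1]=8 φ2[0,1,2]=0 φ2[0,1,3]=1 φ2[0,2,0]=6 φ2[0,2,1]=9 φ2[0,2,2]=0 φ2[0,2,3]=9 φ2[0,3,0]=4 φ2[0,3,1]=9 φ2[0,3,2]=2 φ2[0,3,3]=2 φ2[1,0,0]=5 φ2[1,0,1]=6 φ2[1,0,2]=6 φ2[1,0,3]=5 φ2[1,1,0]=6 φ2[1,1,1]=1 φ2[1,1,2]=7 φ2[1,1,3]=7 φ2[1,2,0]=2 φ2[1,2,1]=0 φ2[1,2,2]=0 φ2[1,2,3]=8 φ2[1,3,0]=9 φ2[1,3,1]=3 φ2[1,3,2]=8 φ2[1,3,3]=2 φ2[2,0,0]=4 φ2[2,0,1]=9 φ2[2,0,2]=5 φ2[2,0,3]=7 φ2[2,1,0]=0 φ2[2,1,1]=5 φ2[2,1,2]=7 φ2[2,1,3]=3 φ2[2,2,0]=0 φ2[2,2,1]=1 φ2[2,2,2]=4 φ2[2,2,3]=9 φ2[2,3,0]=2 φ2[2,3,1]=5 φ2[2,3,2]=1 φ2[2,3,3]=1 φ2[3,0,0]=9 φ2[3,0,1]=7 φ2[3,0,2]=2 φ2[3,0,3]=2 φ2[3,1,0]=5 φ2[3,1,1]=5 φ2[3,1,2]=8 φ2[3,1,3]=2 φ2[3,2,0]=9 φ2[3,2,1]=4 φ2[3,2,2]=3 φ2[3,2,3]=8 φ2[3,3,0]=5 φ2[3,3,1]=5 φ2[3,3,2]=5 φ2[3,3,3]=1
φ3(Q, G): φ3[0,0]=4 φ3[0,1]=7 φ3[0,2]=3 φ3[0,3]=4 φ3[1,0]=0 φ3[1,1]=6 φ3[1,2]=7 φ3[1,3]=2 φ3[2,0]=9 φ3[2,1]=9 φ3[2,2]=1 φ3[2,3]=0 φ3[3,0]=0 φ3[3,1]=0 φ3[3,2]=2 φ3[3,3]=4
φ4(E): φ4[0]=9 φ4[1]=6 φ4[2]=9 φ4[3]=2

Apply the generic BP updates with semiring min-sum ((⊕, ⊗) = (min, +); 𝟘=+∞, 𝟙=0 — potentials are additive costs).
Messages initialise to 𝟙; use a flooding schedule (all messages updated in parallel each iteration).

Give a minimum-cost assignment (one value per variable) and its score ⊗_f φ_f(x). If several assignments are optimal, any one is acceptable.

init: all messages = 𝟙 over 4 values
r1 m[φ0→C] = [1, 2, 4, 2]
r1 m[φ0→P] = [2, 3, 1, 2]
r1 m[φ1→C] = [1, 0, 1, 5]
r1 m[φ1→R] = [1, 1, 0, 2]
r1 m[φ2→E] = [0, 0, 0, 1]
r1 m[φ2→Q] = [1, 0, 0, 1]
r1 m[φ2→P] = [0, 0, 0, 1]
r1 m[φ3→Q] = [3, 0, 0, 0]
r1 m[φ3→G] = [0, 0, 1, 0]
r1 m[φ4→E] = [9, 6, 9, 2]
r1 m[C→φ0] = [0, 0, 0, 0]
r1 m[C→φ1] = [0, 0, 0, 0]
r1 m[E→φ2] = [0, 0, 0, 0]
r1 m[E→φ4] = [0, 0, 0, 0]
r1 m[Q→φ2] = [0, 0, 0, 0]
r1 m[Q→φ3] = [0, 0, 0, 0]
r1 m[G→φ3] = [0, 0, 0, 0]
r1 m[P→φ0] = [0, 0, 0, 0]
r1 m[P→φ2] = [0, 0, 0, 0]
r1 m[R→φ1] = [0, 0, 0, 0]
r2 m[φ0→C] = [1, 2, 4, 2]
r2 m[φ0→P] = [2, 3, 1, 2]
r2 m[φ1→C] = [1, 0, 1, 5]
r2 m[φ1→R] = [1, 1, 0, 2]
r2 m[φ2→E] = [0, 0, 0, 1]
r2 m[φ2→Q] = [1, 0, 0, 1]
r2 m[φ2→P] = [0, 0, 0, 1]
r2 m[φ3→Q] = [3, 0, 0, 0]
r2 m[φ3→G] = [0, 0, 1, 0]
r2 m[φ4→E] = [9, 6, 9, 2]
r2 m[C→φ0] = [1, 0, 1, 5]
r2 m[C→φ1] = [1, 2, 4, 2]
r2 m[E→φ2] = [9, 6, 9, 2]
r2 m[E→φ4] = [0, 0, 0, 1]
r2 m[Q→φ2] = [3, 0, 0, 0]
r2 m[Q→φ3] = [1, 0, 0, 1]
r2 m[G→φ3] = [0, 0, 0, 0]
r2 m[P→φ0] = [0, 0, 0, 1]
r2 m[P→φ2] = [2, 3, 1, 2]
r2 m[R→φ1] = [0, 0, 0, 0]
r3 m[φ0→C] = [1, 3, 4, 2]
r3 m[φ0→P] = [6, 4, 2, 2]
r3 m[φ1→C] = [1, 0, 1, 5]
r3 m[φ1→R] = [3, 2, 2, 6]
r3 m[φ2→E] = [1, 1, 2, 3]
r3 m[φ2→Q] = [5, 6, 6, 5]
r3 m[φ2→P] = [7, 6, 5, 3]
r3 m[φ3→Q] = [3, 0, 0, 0]
r3 m[φ3→G] = [0, 1, 1, 0]
r3 m[φ4→E] = [9, 6, 9, 2]
r3 m[C→φ0] = [1, 0, 1, 5]
r3 m[C→φ1] = [1, 2, 4, 2]
r3 m[E→φ2] = [9, 6, 9, 2]
r3 m[E→φ4] = [0, 0, 0, 1]
r3 m[Q→φ2] = [3, 0, 0, 0]
r3 m[Q→φ3] = [1, 0, 0, 1]
r3 m[G→φ3] = [0, 0, 0, 0]
r3 m[P→φ0] = [0, 0, 0, 1]
r3 m[P→φ2] = [2, 3, 1, 2]
r3 m[R→φ1] = [0, 0, 0, 0]
r4 m[φ0→C] = [1, 3, 4, 2]
r4 m[φ0→P] = [6, 4, 2, 2]
r4 m[φ1→C] = [1, 0, 1, 5]
r4 m[φ1→R] = [3, 2, 2, 6]
r4 m[φ2→E] = [1, 1, 2, 3]
r4 m[φ2→Q] = [5, 6, 6, 5]
r4 m[φ2→P] = [7, 6, 5, 3]
r4 m[φ3→Q] = [3, 0, 0, 0]
r4 m[φ3→G] = [0, 1, 1, 0]
r4 m[φ4→E] = [9, 6, 9, 2]
r4 m[C→φ0] = [1, 0, 1, 5]
r4 m[C→φ1] = [1, 3, 4, 2]
r4 m[E→φ2] = [9, 6, 9, 2]
r4 m[E→φ4] = [1, 1, 2, 3]
r4 m[Q→φ2] = [3, 0, 0, 0]
r4 m[Q→φ3] = [5, 6, 6, 5]
r4 m[G→φ3] = [0, 0, 0, 0]
r4 m[P→φ0] = [7, 6, 5, 3]
r4 m[P→φ2] = [6, 4, 2, 2]
r4 m[R→φ1] = [0, 0, 0, 0]
r5 m[φ0→C] = [6, 5, 9, 7]
r5 m[φ0→P] = [6, 4, 2, 2]
r5 m[φ1→C] = [1, 0, 1, 5]
r5 m[φ1→R] = [4, 2, 3, 6]
r5 m[φ2→E] = [2, 2, 3, 3]
r5 m[φ2→Q] = [6, 6, 7, 5]
r5 m[φ2→P] = [7, 6, 5, 3]
r5 m[φ3→Q] = [3, 0, 0, 0]
r5 m[φ3→G] = [5, 5, 7, 6]
r5 m[φ4→E] = [9, 6, 9, 2]
r5 m[C→φ0] = [1, 0, 1, 5]
r5 m[C→φ1] = [1, 3, 4, 2]
r5 m[E→φ2] = [9, 6, 9, 2]
r5 m[E→φ4] = [1, 1, 2, 3]
r5 m[Q→φ2] = [3, 0, 0, 0]
r5 m[Q→φ3] = [5, 6, 6, 5]
r5 m[G→φ3] = [0, 0, 0, 0]
r5 m[P→φ0] = [7, 6, 5, 3]
r5 m[P→φ2] = [6, 4, 2, 2]
r5 m[R→φ1] = [0, 0, 0, 0]
r6 m[φ0→C] = [6, 5, 9, 7]
r6 m[φ0→P] = [6, 4, 2, 2]
r6 m[φ1→C] = [1, 0, 1, 5]
r6 m[φ1→R] = [4, 2, 3, 6]
r6 m[φ2→E] = [2, 2, 3, 3]
r6 m[φ2→Q] = [6, 6, 7, 5]
r6 m[φ2→P] = [7, 6, 5, 3]
r6 m[φ3→Q] = [3, 0, 0, 0]
r6 m[φ3→G] = [5, 5, 7, 6]
r6 m[φ4→E] = [9, 6, 9, 2]
r6 m[C→φ0] = [1, 0, 1, 5]
r6 m[C→φ1] = [6, 5, 9, 7]
r6 m[E→φ2] = [9, 6, 9, 2]
r6 m[E→φ4] = [2, 2, 3, 3]
r6 m[Q→φ2] = [3, 0, 0, 0]
r6 m[Q→φ3] = [6, 6, 7, 5]
r6 m[G→φ3] = [0, 0, 0, 0]
r6 m[P→φ0] = [7, 6, 5, 3]
r6 m[P→φ2] = [6, 4, 2, 2]
r6 m[R→φ1] = [0, 0, 0, 0]
r7 m[φ0→C] = [6, 5, 9, 7]
r7 m[φ0→P] = [6, 4, 2, 2]
r7 m[φ1→C] = [1, 0, 1, 5]
r7 m[φ1→R] = [6, 7, 5, 9]
r7 m[φ2→E] = [2, 2, 3, 3]
r7 m[φ2→Q] = [6, 6, 7, 5]
r7 m[φ2→P] = [7, 6, 5, 3]
r7 m[φ3→Q] = [3, 0, 0, 0]
r7 m[φ3→G] = [5, 5, 7, 7]
r7 m[φ4→E] = [9, 6, 9, 2]
r7 m[C→φ0] = [1, 0, 1, 5]
r7 m[C→φ1] = [6, 5, 9, 7]
r7 m[E→φ2] = [9, 6, 9, 2]
r7 m[E→φ4] = [2, 2, 3, 3]
r7 m[Q→φ2] = [3, 0, 0, 0]
r7 m[Q→φ3] = [6, 6, 7, 5]
r7 m[G→φ3] = [0, 0, 0, 0]
r7 m[P→φ0] = [7, 6, 5, 3]
r7 m[P→φ2] = [6, 4, 2, 2]
r7 m[R→φ1] = [0, 0, 0, 0]
r8 m[φ0→C] = [6, 5, 9, 7]
r8 m[φ0→P] = [6, 4, 2, 2]
r8 m[φ1→C] = [1, 0, 1, 5]
r8 m[φ1→R] = [6, 7, 5, 9]
r8 m[φ2→E] = [2, 2, 3, 3]
r8 m[φ2→Q] = [6, 6, 7, 5]
r8 m[φ2→P] = [7, 6, 5, 3]
r8 m[φ3→Q] = [3, 0, 0, 0]
r8 m[φ3→G] = [5, 5, 7, 7]
r8 m[φ4→E] = [9, 6, 9, 2]
r8 m[C→φ0] = [1, 0, 1, 5]
r8 m[C→φ1] = [6, 5, 9, 7]
r8 m[E→φ2] = [9, 6, 9, 2]
r8 m[E→φ4] = [2, 2, 3, 3]
r8 m[Q→φ2] = [3, 0, 0, 0]
r8 m[Q→φ3] = [6, 6, 7, 5]
r8 m[G→φ3] = [0, 0, 0, 0]
r8 m[P→φ0] = [7, 6, 5, 3]
r8 m[P→φ2] = [6, 4, 2, 2]
r8 m[R→φ1] = [0, 0, 0, 0]
fixed point reached at round 8
traceback from C: (C=1, E=3, Q=3, G=0, P=3, R=2), score=5

assignment: (C=1, E=3, Q=3, G=0, P=3, R=2); score = 5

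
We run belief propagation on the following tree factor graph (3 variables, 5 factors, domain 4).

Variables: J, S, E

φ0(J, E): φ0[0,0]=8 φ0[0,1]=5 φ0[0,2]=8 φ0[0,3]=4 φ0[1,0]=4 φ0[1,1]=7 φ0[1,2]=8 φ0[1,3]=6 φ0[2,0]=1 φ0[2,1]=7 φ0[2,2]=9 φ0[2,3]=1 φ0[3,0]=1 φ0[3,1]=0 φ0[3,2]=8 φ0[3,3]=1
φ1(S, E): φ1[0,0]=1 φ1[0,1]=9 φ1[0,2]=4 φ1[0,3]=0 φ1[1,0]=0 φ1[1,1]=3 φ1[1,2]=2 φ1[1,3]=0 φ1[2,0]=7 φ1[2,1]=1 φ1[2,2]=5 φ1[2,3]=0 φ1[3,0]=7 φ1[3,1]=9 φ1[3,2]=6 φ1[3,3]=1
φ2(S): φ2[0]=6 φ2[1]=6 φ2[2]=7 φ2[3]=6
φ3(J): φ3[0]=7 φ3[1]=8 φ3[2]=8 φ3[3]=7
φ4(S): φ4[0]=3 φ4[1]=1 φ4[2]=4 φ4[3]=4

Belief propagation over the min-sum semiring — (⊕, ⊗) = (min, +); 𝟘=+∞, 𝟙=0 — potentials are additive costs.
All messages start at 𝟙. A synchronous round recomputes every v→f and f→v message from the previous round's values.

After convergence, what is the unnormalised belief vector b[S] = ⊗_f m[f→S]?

init: all messages = 𝟙 over 4 values
r1 m[φ0→J] = [4, 4, 1, 0]
r1 m[φ0→E] = [1, 0, 8, 1]
r1 m[φ1→S] = [0, 0, 0, 1]
r1 m[φ1→E] = [0, 1, 2, 0]
r1 m[φ2→S] = [6, 6, 7, 6]
r1 m[φ3→J] = [7, 8, 8, 7]
r1 m[φ4→S] = [3, 1, 4, 4]
r1 m[J→φ0] = [0, 0, 0, 0]
r1 m[J→φ3] = [0, 0, 0, 0]
r1 m[S→φ1] = [0, 0, 0, 0]
r1 m[S→φ2] = [0, 0, 0, 0]
r1 m[S→φ4] = [0, 0, 0, 0]
r1 m[E→φ0] = [0, 0, 0, 0]
r1 m[E→φ1] = [0, 0, 0, 0]
r2 m[φ0→J] = [4, 4, 1, 0]
r2 m[φ0→E] = [1, 0, 8, 1]
r2 m[φ1→S] = [0, 0, 0, 1]
r2 m[φ1→E] = [0, 1, 2, 0]
r2 m[φ2→S] = [6, 6, 7, 6]
r2 m[φ3→J] = [7, 8, 8, 7]
r2 m[φ4→S] = [3, 1, 4, 4]
r2 m[J→φ0] = [7, 8, 8, 7]
r2 m[J→φ3] = [4, 4, 1, 0]
r2 m[S→φ1] = [9, 7, 11, 10]
r2 m[S→φ2] = [3, 1, 4, 5]
r2 m[S→φ4] = [6, 6, 7, 7]
r2 m[E→φ0] = [0, 1, 2, 0]
r2 m[E→φ1] = [1, 0, 8, 1]
r3 m[φ0→J] = [4, 4, 1, 1]
r3 m[φ0→E] = [8, 7, 15, 8]
r3 m[φ1→S] = [1, 1, 1, 2]
r3 m[φ1→E] = [7, 10, 9, 7]
r3 m[φ2→S] = [6, 6, 7, 6]
r3 m[φ3→J] = [7, 8, 8, 7]
r3 m[φ4→S] = [3, 1, 4, 4]
r3 m[J→φ0] = [7, 8, 8, 7]
r3 m[J→φ3] = [4, 4, 1, 0]
r3 m[S→φ1] = [9, 7, 11, 10]
r3 m[S→φ2] = [3, 1, 4, 5]
r3 m[S→φ4] = [6, 6, 7, 7]
r3 m[E→φ0] = [0, 1, 2, 0]
r3 m[E→φ1] = [1, 0, 8, 1]
r4 m[φ0→J] = [4, 4, 1, 1]
r4 m[φ0→E] = [8, 7, 15, 8]
r4 m[φ1→S] = [1, 1, 1, 2]
r4 m[φ1→E] = [7, 10, 9, 7]
r4 m[φ2→S] = [6, 6, 7, 6]
r4 m[φ3→J] = [7, 8, 8, 7]
r4 m[φ4→S] = [3, 1, 4, 4]
r4 m[J→φ0] = [7, 8, 8, 7]
r4 m[J→φ3] = [4, 4, 1, 1]
r4 m[S→φ1] = [9, 7, 11, 10]
r4 m[S→φ2] = [4, 2, 5, 6]
r4 m[S→φ4] = [7, 7, 8, 8]
r4 m[E→φ0] = [7, 10, 9, 7]
r4 m[E→φ1] = [8, 7, 15, 8]
r5 m[φ0→J] = [11, 11, 8, 8]
r5 m[φ0→E] = [8, 7, 15, 8]
r5 m[φ1→S] = [8, 8, 8, 9]
r5 m[φ1→E] = [7, 10, 9, 7]
r5 m[φ2→S] = [6, 6, 7, 6]
r5 m[φ3→J] = [7, 8, 8, 7]
r5 m[φ4→S] = [3, 1, 4, 4]
r5 m[J→φ0] = [7, 8, 8, 7]
r5 m[J→φ3] = [4, 4, 1, 1]
r5 m[S→φ1] = [9, 7, 11, 10]
r5 m[S→φ2] = [4, 2, 5, 6]
r5 m[S→φ4] = [7, 7, 8, 8]
r5 m[E→φ0] = [7, 10, 9, 7]
r5 m[E→φ1] = [8, 7, 15, 8]
r6 m[φ0→J] = [11, 11, 8, 8]
r6 m[φ0→E] = [8, 7, 15, 8]
r6 m[φ1→S] = [8, 8, 8, 9]
r6 m[φ1→E] = [7, 10, 9, 7]
r6 m[φ2→S] = [6, 6, 7, 6]
r6 m[φ3→J] = [7, 8, 8, 7]
r6 m[φ4→S] = [3, 1, 4, 4]
r6 m[J→φ0] = [7, 8, 8, 7]
r6 m[J→φ3] = [11, 11, 8, 8]
r6 m[S→φ1] = [9, 7, 11, 10]
r6 m[S→φ2] = [11, 9, 12, 13]
r6 m[S→φ4] = [14, 14, 15, 15]
r6 m[E→φ0] = [7, 10, 9, 7]
r6 m[E→φ1] = [8, 7, 15, 8]
r7 m[φ0→J] = [11, 11, 8, 8]
r7 m[φ0→E] = [8, 7, 15, 8]
r7 m[φ1→S] = [8, 8, 8, 9]
r7 m[φ1→E] = [7, 10, 9, 7]
r7 m[φ2→S] = [6, 6, 7, 6]
r7 m[φ3→J] = [7, 8, 8, 7]
r7 m[φ4→S] = [3, 1, 4, 4]
r7 m[J→φ0] = [7, 8, 8, 7]
r7 m[J→φ3] = [11, 11, 8, 8]
r7 m[S→φ1] = [9, 7, 11, 10]
r7 m[S→φ2] = [11, 9, 12, 13]
r7 m[S→φ4] = [14, 14, 15, 15]
r7 m[E→φ0] = [7, 10, 9, 7]
r7 m[E→φ1] = [8, 7, 15, 8]
fixed point reached at round 7
b[S] = ⊗ incoming = [17, 15, 19, 19]

b[S] = [17, 15, 19, 19]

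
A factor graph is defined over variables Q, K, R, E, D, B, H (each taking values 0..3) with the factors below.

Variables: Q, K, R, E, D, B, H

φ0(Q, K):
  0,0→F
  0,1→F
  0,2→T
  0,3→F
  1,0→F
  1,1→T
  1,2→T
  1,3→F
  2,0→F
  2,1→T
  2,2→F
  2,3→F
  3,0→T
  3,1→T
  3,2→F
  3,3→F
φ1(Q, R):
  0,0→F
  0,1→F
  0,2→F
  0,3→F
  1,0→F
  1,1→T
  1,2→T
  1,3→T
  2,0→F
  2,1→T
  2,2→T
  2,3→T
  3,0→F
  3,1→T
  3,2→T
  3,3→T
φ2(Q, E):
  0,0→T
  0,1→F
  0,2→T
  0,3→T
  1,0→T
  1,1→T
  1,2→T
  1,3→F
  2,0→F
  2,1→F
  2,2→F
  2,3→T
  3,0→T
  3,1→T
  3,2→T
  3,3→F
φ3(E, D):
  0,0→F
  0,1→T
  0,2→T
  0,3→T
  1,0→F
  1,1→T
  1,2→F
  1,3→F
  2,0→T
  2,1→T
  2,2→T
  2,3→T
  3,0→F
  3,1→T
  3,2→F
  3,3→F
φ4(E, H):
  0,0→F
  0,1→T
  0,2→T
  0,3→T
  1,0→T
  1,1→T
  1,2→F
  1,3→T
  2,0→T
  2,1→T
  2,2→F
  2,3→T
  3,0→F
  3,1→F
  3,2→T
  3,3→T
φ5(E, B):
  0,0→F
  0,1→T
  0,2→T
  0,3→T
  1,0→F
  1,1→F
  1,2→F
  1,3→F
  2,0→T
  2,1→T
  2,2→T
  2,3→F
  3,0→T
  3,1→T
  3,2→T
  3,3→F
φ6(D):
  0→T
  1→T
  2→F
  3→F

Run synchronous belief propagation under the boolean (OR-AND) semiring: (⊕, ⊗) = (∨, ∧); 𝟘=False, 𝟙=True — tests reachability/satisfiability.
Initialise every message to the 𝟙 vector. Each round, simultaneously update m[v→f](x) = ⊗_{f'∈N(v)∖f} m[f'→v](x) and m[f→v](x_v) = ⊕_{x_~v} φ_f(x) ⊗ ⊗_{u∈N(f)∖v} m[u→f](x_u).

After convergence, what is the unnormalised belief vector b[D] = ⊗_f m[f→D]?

b[D] = [T, T, F, F]

init: all messages = 𝟙 over 4 values
r1 m[φ0→Q] = [T, T, T, T]
r1 m[φ0→K] = [T, T, T, F]
r1 m[φ1→Q] = [F, T, T, T]
r1 m[φ1→R] = [F, T, T, T]
r1 m[φ2→Q] = [T, T, T, T]
r1 m[φ2→E] = [T, T, T, T]
r1 m[φ3→E] = [T, T, T, T]
r1 m[φ3→D] = [T, T, T, T]
r1 m[φ4→E] = [T, T, T, T]
r1 m[φ4→H] = [T, T, T, T]
r1 m[φ5→E] = [T, F, T, T]
r1 m[φ5→B] = [T, T, T, T]
r1 m[φ6→D] = [T, T, F, F]
r1 m[Q→φ0] = [T, T, T, T]
r1 m[Q→φ1] = [T, T, T, T]
r1 m[Q→φ2] = [T, T, T, T]
r1 m[K→φ0] = [T, T, T, T]
r1 m[R→φ1] = [T, T, T, T]
r1 m[E→φ2] = [T, T, T, T]
r1 m[E→φ3] = [T, T, T, T]
r1 m[E→φ4] = [T, T, T, T]
r1 m[E→φ5] = [T, T, T, T]
r1 m[D→φ3] = [T, T, T, T]
r1 m[D→φ6] = [T, T, T, T]
r1 m[B→φ5] = [T, T, T, T]
r1 m[H→φ4] = [T, T, T, T]
r2 m[φ0→Q] = [T, T, T, T]
r2 m[φ0→K] = [T, T, T, F]
r2 m[φ1→Q] = [F, T, T, T]
r2 m[φ1→R] = [F, T, T, T]
r2 m[φ2→Q] = [T, T, T, T]
r2 m[φ2→E] = [T, T, T, T]
r2 m[φ3→E] = [T, T, T, T]
r2 m[φ3→D] = [T, T, T, T]
r2 m[φ4→E] = [T, T, T, T]
r2 m[φ4→H] = [T, T, T, T]
r2 m[φ5→E] = [T, F, T, T]
r2 m[φ5→B] = [T, T, T, T]
r2 m[φ6→D] = [T, T, F, F]
r2 m[Q→φ0] = [F, T, T, T]
r2 m[Q→φ1] = [T, T, T, T]
r2 m[Q→φ2] = [F, T, T, T]
r2 m[K→φ0] = [T, T, T, T]
r2 m[R→φ1] = [T, T, T, T]
r2 m[E→φ2] = [T, F, T, T]
r2 m[E→φ3] = [T, F, T, T]
r2 m[E→φ4] = [T, F, T, T]
r2 m[E→φ5] = [T, T, T, T]
r2 m[D→φ3] = [T, T, F, F]
r2 m[D→φ6] = [T, T, T, T]
r2 m[B→φ5] = [T, T, T, T]
r2 m[H→φ4] = [T, T, T, T]
r3 m[φ0→Q] = [T, T, T, T]
r3 m[φ0→K] = [T, T, T, F]
r3 m[φ1→Q] = [F, T, T, T]
r3 m[φ1→R] = [F, T, T, T]
r3 m[φ2→Q] = [T, T, T, T]
r3 m[φ2→E] = [T, T, T, T]
r3 m[φ3→E] = [T, T, T, T]
r3 m[φ3→D] = [T, T, T, T]
r3 m[φ4→E] = [T, T, T, T]
r3 m[φ4→H] = [T, T, T, T]
r3 m[φ5→E] = [T, F, T, T]
r3 m[φ5→B] = [T, T, T, T]
r3 m[φ6→D] = [T, T, F, F]
r3 m[Q→φ0] = [F, T, T, T]
r3 m[Q→φ1] = [T, T, T, T]
r3 m[Q→φ2] = [F, T, T, T]
r3 m[K→φ0] = [T, T, T, T]
r3 m[R→φ1] = [T, T, T, T]
r3 m[E→φ2] = [T, F, T, T]
r3 m[E→φ3] = [T, F, T, T]
r3 m[E→φ4] = [T, F, T, T]
r3 m[E→φ5] = [T, T, T, T]
r3 m[D→φ3] = [T, T, F, F]
r3 m[D→φ6] = [T, T, T, T]
r3 m[B→φ5] = [T, T, T, T]
r3 m[H→φ4] = [T, T, T, T]
fixed point reached at round 3
b[D] = ⊗ incoming = [T, T, F, F]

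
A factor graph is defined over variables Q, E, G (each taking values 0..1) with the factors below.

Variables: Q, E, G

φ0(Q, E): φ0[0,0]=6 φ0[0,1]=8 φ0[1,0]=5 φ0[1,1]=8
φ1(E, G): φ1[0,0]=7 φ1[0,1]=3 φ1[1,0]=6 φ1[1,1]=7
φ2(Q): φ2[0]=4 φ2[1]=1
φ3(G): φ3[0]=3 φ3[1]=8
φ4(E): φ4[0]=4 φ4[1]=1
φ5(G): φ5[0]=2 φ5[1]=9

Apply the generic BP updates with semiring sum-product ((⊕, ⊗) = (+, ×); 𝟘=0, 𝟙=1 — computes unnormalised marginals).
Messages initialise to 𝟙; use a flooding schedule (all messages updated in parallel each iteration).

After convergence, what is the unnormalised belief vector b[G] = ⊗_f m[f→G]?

init: all messages = 𝟙 over 2 values
r1 m[φ0→Q] = [14, 13]
r1 m[φ0→E] = [11, 16]
r1 m[φ1→E] = [10, 13]
r1 m[φ1→G] = [13, 10]
r1 m[φ2→Q] = [4, 1]
r1 m[φ3→G] = [3, 8]
r1 m[φ4→E] = [4, 1]
r1 m[φ5→G] = [2, 9]
r1 m[Q→φ0] = [1, 1]
r1 m[Q→φ2] = [1, 1]
r1 m[E→φ0] = [1, 1]
r1 m[E→φ1] = [1, 1]
r1 m[E→φ4] = [1, 1]
r1 m[G→φ1] = [1, 1]
r1 m[G→φ3] = [1, 1]
r1 m[G→φ5] = [1, 1]
r2 m[φ0→Q] = [14, 13]
r2 m[φ0→E] = [11, 16]
r2 m[φ1→E] = [10, 13]
r2 m[φ1→G] = [13, 10]
r2 m[φ2→Q] = [4, 1]
r2 m[φ3→G] = [3, 8]
r2 m[φ4→E] = [4, 1]
r2 m[φ5→G] = [2, 9]
r2 m[Q→φ0] = [4, 1]
r2 m[Q→φ2] = [14, 13]
r2 m[E→φ0] = [40, 13]
r2 m[E→φ1] = [44, 16]
r2 m[E→φ4] = [110, 208]
r2 m[G→φ1] = [6, 72]
r2 m[G→φ3] = [26, 90]
r2 m[G→φ5] = [39, 80]
r3 m[φ0→Q] = [344, 304]
r3 m[φ0→E] = [29, 40]
r3 m[φ1→E] = [258, 540]
r3 m[φ1→G] = [404, 244]
r3 m[φ2→Q] = [4, 1]
r3 m[φ3→G] = [3, 8]
r3 m[φ4→E] = [4, 1]
r3 m[φ5→G] = [2, 9]
r3 m[Q→φ0] = [4, 1]
r3 m[Q→φ2] = [14, 13]
r3 m[E→φ0] = [40, 13]
r3 m[E→φ1] = [44, 16]
r3 m[E→φ4] = [110, 208]
r3 m[G→φ1] = [6, 72]
r3 m[G→φ3] = [26, 90]
r3 m[G→φ5] = [39, 80]
r4 m[φ0→Q] = [344, 304]
r4 m[φ0→E] = [29, 40]
r4 m[φ1→E] = [258, 540]
r4 m[φ1→G] = [404, 244]
r4 m[φ2→Q] = [4, 1]
r4 m[φ3→G] = [3, 8]
r4 m[φ4→E] = [4, 1]
r4 m[φ5→G] = [2, 9]
r4 m[Q→φ0] = [4, 1]
r4 m[Q→φ2] = [344, 304]
r4 m[E→φ0] = [1032, 540]
r4 m[E→φ1] = [116, 40]
r4 m[E→φ4] = [7482, 21600]
r4 m[G→φ1] = [6, 72]
r4 m[G→φ3] = [808, 2196]
r4 m[G→φ5] = [1212, 1952]
r5 m[φ0→Q] = [10512, 9480]
r5 m[φ0→E] = [29, 40]
r5 m[φ1→E] = [258, 540]
r5 m[φ1→G] = [1052, 628]
r5 m[φ2→Q] = [4, 1]
r5 m[φ3→G] = [3, 8]
r5 m[φ4→E] = [4, 1]
r5 m[φ5→G] = [2, 9]
r5 m[Q→φ0] = [4, 1]
r5 m[Q→φ2] = [344, 304]
r5 m[E→φ0] = [1032, 540]
r5 m[E→φ1] = [116, 40]
r5 m[E→φ4] = [7482, 21600]
r5 m[G→φ1] = [6, 72]
r5 m[G→φ3] = [808, 2196]
r5 m[G→φ5] = [1212, 1952]
r6 m[φ0→Q] = [10512, 9480]
r6 m[φ0→E] = [29, 40]
r6 m[φ1→E] = [258, 540]
r6 m[φ1→G] = [1052, 628]
r6 m[φ2→Q] = [4, 1]
r6 m[φ3→G] = [3, 8]
r6 m[φ4→E] = [4, 1]
r6 m[φ5→G] = [2, 9]
r6 m[Q→φ0] = [4, 1]
r6 m[Q→φ2] = [10512, 9480]
r6 m[E→φ0] = [1032, 540]
r6 m[E→φ1] = [116, 40]
r6 m[E→φ4] = [7482, 21600]
r6 m[G→φ1] = [6, 72]
r6 m[G→φ3] = [2104, 5652]
r6 m[G→φ5] = [3156, 5024]
r7 m[φ0→Q] = [10512, 9480]
r7 m[φ0→E] = [29, 40]
r7 m[φ1→E] = [258, 540]
r7 m[φ1→G] = [1052, 628]
r7 m[φ2→Q] = [4, 1]
r7 m[φ3→G] = [3, 8]
r7 m[φ4→E] = [4, 1]
r7 m[φ5→G] = [2, 9]
r7 m[Q→φ0] = [4, 1]
r7 m[Q→φ2] = [10512, 9480]
r7 m[E→φ0] = [1032, 540]
r7 m[E→φ1] = [116, 40]
r7 m[E→φ4] = [7482, 21600]
r7 m[G→φ1] = [6, 72]
r7 m[G→φ3] = [2104, 5652]
r7 m[G→φ5] = [3156, 5024]
fixed point reached at round 7
b[G] = ⊗ incoming = [6312, 45216]

b[G] = [6312, 45216]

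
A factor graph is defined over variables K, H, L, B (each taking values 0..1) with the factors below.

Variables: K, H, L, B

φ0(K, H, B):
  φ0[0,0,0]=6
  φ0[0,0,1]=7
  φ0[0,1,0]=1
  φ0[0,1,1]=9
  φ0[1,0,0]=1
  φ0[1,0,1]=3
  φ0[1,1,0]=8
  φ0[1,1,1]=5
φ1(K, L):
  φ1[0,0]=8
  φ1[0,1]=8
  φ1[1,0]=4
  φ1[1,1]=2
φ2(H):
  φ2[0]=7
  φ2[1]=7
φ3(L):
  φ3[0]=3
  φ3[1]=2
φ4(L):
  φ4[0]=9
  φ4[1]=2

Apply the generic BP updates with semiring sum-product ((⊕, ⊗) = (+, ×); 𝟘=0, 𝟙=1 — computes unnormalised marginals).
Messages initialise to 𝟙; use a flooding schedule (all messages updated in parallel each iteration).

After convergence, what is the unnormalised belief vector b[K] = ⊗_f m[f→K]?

b[K] = [39928, 13804]

init: all messages = 𝟙 over 2 values
r1 m[φ0→K] = [23, 17]
r1 m[φ0→H] = [17, 23]
r1 m[φ0→B] = [16, 24]
r1 m[φ1→K] = [16, 6]
r1 m[φ1→L] = [12, 10]
r1 m[φ2→H] = [7, 7]
r1 m[φ3→L] = [3, 2]
r1 m[φ4→L] = [9, 2]
r1 m[K→φ0] = [1, 1]
r1 m[K→φ1] = [1, 1]
r1 m[H→φ0] = [1, 1]
r1 m[H→φ2] = [1, 1]
r1 m[L→φ1] = [1, 1]
r1 m[L→φ3] = [1, 1]
r1 m[L→φ4] = [1, 1]
r1 m[B→φ0] = [1, 1]
r2 m[φ0→K] = [23, 17]
r2 m[φ0→H] = [17, 23]
r2 m[φ0→B] = [16, 24]
r2 m[φ1→K] = [16, 6]
r2 m[φ1→L] = [12, 10]
r2 m[φ2→H] = [7, 7]
r2 m[φ3→L] = [3, 2]
r2 m[φ4→L] = [9, 2]
r2 m[K→φ0] = [16, 6]
r2 m[K→φ1] = [23, 17]
r2 m[H→φ0] = [7, 7]
r2 m[H→φ2] = [17, 23]
r2 m[L→φ1] = [27, 4]
r2 m[L→φ3] = [108, 20]
r2 m[L→φ4] = [36, 20]
r2 m[B→φ0] = [1, 1]
r3 m[φ0→K] = [161, 119]
r3 m[φ0→H] = [232, 238]
r3 m[φ0→B] = [1162, 2128]
r3 m[φ1→K] = [248, 116]
r3 m[φ1→L] = [252, 218]
r3 m[φ2→H] = [7, 7]
r3 m[φ3→L] = [3, 2]
r3 m[φ4→L] = [9, 2]
r3 m[K→φ0] = [16, 6]
r3 m[K→φ1] = [23, 17]
r3 m[H→φ0] = [7, 7]
r3 m[H→φ2] = [17, 23]
r3 m[L→φ1] = [27, 4]
r3 m[L→φ3] = [108, 20]
r3 m[L→φ4] = [36, 20]
r3 m[B→φ0] = [1, 1]
r4 m[φ0→K] = [161, 119]
r4 m[φ0→H] = [232, 238]
r4 m[φ0→B] = [1162, 2128]
r4 m[φ1→K] = [248, 116]
r4 m[φ1→L] = [252, 218]
r4 m[φ2→H] = [7, 7]
r4 m[φ3→L] = [3, 2]
r4 m[φ4→L] = [9, 2]
r4 m[K→φ0] = [248, 116]
r4 m[K→φ1] = [161, 119]
r4 m[H→φ0] = [7, 7]
r4 m[H→φ2] = [232, 238]
r4 m[L→φ1] = [27, 4]
r4 m[L→φ3] = [2268, 436]
r4 m[L→φ4] = [756, 436]
r4 m[B→φ0] = [1, 1]
r5 m[φ0→K] = [161, 119]
r5 m[φ0→H] = [3688, 3988]
r5 m[φ0→B] = [19460, 34272]
r5 m[φ1→K] = [248, 116]
r5 m[φ1→L] = [1764, 1526]
r5 m[φ2→H] = [7, 7]
r5 m[φ3→L] = [3, 2]
r5 m[φ4→L] = [9, 2]
r5 m[K→φ0] = [248, 116]
r5 m[K→φ1] = [161, 119]
r5 m[H→φ0] = [7, 7]
r5 m[H→φ2] = [232, 238]
r5 m[L→φ1] = [27, 4]
r5 m[L→φ3] = [2268, 436]
r5 m[L→φ4] = [756, 436]
r5 m[B→φ0] = [1, 1]
r6 m[φ0→K] = [161, 119]
r6 m[φ0→H] = [3688, 3988]
r6 m[φ0→B] = [19460, 34272]
r6 m[φ1→K] = [248, 116]
r6 m[φ1→L] = [1764, 1526]
r6 m[φ2→H] = [7, 7]
r6 m[φ3→L] = [3, 2]
r6 m[φ4→L] = [9, 2]
r6 m[K→φ0] = [248, 116]
r6 m[K→φ1] = [161, 119]
r6 m[H→φ0] = [7, 7]
r6 m[H→φ2] = [3688, 3988]
r6 m[L→φ1] = [27, 4]
r6 m[L→φ3] = [15876, 3052]
r6 m[L→φ4] = [5292, 3052]
r6 m[B→φ0] = [1, 1]
r7 m[φ0→K] = [161, 119]
r7 m[φ0→H] = [3688, 3988]
r7 m[φ0→B] = [19460, 34272]
r7 m[φ1→K] = [248, 116]
r7 m[φ1→L] = [1764, 1526]
r7 m[φ2→H] = [7, 7]
r7 m[φ3→L] = [3, 2]
r7 m[φ4→L] = [9, 2]
r7 m[K→φ0] = [248, 116]
r7 m[K→φ1] = [161, 119]
r7 m[H→φ0] = [7, 7]
r7 m[H→φ2] = [3688, 3988]
r7 m[L→φ1] = [27, 4]
r7 m[L→φ3] = [15876, 3052]
r7 m[L→φ4] = [5292, 3052]
r7 m[B→φ0] = [1, 1]
fixed point reached at round 7
b[K] = ⊗ incoming = [39928, 13804]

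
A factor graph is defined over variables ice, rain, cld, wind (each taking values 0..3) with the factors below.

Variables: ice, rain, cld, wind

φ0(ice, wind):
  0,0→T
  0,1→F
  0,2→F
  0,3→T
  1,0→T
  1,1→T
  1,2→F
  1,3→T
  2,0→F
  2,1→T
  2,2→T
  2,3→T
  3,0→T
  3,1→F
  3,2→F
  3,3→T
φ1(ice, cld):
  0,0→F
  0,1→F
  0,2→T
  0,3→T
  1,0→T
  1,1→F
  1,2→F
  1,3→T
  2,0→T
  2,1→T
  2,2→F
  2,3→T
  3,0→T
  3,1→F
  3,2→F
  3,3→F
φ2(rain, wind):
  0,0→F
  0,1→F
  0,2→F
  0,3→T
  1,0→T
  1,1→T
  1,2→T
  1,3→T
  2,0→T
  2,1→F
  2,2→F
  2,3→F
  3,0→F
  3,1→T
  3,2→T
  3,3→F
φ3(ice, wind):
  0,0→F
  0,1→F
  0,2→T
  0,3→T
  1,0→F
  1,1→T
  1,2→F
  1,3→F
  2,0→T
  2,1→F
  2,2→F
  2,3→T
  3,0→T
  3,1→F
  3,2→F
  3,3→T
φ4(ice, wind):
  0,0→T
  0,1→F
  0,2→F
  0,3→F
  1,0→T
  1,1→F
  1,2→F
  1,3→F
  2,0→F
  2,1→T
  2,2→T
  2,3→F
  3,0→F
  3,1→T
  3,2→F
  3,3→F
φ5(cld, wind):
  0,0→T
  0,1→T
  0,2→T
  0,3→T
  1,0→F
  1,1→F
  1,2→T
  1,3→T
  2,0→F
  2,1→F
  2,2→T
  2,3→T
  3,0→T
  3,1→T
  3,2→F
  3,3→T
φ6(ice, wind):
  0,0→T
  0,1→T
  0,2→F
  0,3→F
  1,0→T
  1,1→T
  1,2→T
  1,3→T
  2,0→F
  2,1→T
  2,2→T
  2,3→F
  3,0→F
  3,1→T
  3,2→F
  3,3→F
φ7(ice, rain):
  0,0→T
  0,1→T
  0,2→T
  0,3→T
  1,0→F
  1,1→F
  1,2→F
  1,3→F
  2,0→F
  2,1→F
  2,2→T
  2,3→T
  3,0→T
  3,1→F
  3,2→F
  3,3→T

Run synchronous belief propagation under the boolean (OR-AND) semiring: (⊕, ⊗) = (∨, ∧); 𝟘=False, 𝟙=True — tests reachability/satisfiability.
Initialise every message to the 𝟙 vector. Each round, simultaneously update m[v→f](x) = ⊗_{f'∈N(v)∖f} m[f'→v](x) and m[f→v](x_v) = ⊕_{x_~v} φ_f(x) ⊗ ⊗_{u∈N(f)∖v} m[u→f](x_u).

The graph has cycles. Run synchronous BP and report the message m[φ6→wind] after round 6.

message @ round 6 = [T, T, T, F]

init: all messages = 𝟙 over 4 values
r1 m[φ0→ice] = [T, T, T, T]
r1 m[φ0→wind] = [T, T, T, T]
r1 m[φ1→ice] = [T, T, T, T]
r1 m[φ1→cld] = [T, T, T, T]
r1 m[φ2→rain] = [T, T, T, T]
r1 m[φ2→wind] = [T, T, T, T]
r1 m[φ3→ice] = [T, T, T, T]
r1 m[φ3→wind] = [T, T, T, T]
r1 m[φ4→ice] = [T, T, T, T]
r1 m[φ4→wind] = [T, T, T, F]
r1 m[φ5→cld] = [T, T, T, T]
r1 m[φ5→wind] = [T, T, T, T]
r1 m[φ6→ice] = [T, T, T, T]
r1 m[φ6→wind] = [T, T, T, T]
r1 m[φ7→ice] = [T, F, T, T]
r1 m[φ7→rain] = [T, T, T, T]
r1 m[ice→φ0] = [T, T, T, T]
r1 m[ice→φ1] = [T, T, T, T]
r1 m[ice→φ3] = [T, T, T, T]
r1 m[ice→φ4] = [T, T, T, T]
r1 m[ice→φ6] = [T, T, T, T]
r1 m[ice→φ7] = [T, T, T, T]
r1 m[rain→φ2] = [T, T, T, T]
r1 m[rain→φ7] = [T, T, T, T]
r1 m[cld→φ1] = [T, T, T, T]
r1 m[cld→φ5] = [T, T, T, T]
r1 m[wind→φ0] = [T, T, T, T]
r1 m[wind→φ2] = [T, T, T, T]
r1 m[wind→φ3] = [T, T, T, T]
r1 m[wind→φ4] = [T, T, T, T]
r1 m[wind→φ5] = [T, T, T, T]
r1 m[wind→φ6] = [T, T, T, T]
r2 m[φ0→ice] = [T, T, T, T]
r2 m[φ0→wind] = [T, T, T, T]
r2 m[φ1→ice] = [T, T, T, T]
r2 m[φ1→cld] = [T, T, T, T]
r2 m[φ2→rain] = [T, T, T, T]
r2 m[φ2→wind] = [T, T, T, T]
r2 m[φ3→ice] = [T, T, T, T]
r2 m[φ3→wind] = [T, T, T, T]
r2 m[φ4→ice] = [T, T, T, T]
r2 m[φ4→wind] = [T, T, T, F]
r2 m[φ5→cld] = [T, T, T, T]
r2 m[φ5→wind] = [T, T, T, T]
r2 m[φ6→ice] = [T, T, T, T]
r2 m[φ6→wind] = [T, T, T, T]
r2 m[φ7→ice] = [T, F, T, T]
r2 m[φ7→rain] = [T, T, T, T]
r2 m[ice→φ0] = [T, F, T, T]
r2 m[ice→φ1] = [T, F, T, T]
r2 m[ice→φ3] = [T, F, T, T]
r2 m[ice→φ4] = [T, F, T, T]
r2 m[ice→φ6] = [T, F, T, T]
r2 m[ice→φ7] = [T, T, T, T]
r2 m[rain→φ2] = [T, T, T, T]
r2 m[rain→φ7] = [T, T, T, T]
r2 m[cld→φ1] = [T, T, T, T]
r2 m[cld→φ5] = [T, T, T, T]
r2 m[wind→φ0] = [T, T, T, F]
r2 m[wind→φ2] = [T, T, T, F]
r2 m[wind→φ3] = [T, T, T, F]
r2 m[wind→φ4] = [T, T, T, T]
r2 m[wind→φ5] = [T, T, T, F]
r2 m[wind→φ6] = [T, T, T, F]
r3 m[φ0→ice] = [T, T, T, T]
r3 m[φ0→wind] = [T, T, T, T]
r3 m[φ1→ice] = [T, T, T, T]
r3 m[φ1→cld] = [T, T, T, T]
r3 m[φ2→rain] = [F, T, T, T]
r3 m[φ2→wind] = [T, T, T, T]
r3 m[φ3→ice] = [T, T, T, T]
r3 m[φ3→wind] = [T, F, T, T]
r3 m[φ4→ice] = [T, T, T, T]
r3 m[φ4→wind] = [T, T, T, F]
r3 m[φ5→cld] = [T, T, T, T]
r3 m[φ5→wind] = [T, T, T, T]
r3 m[φ6→ice] = [T, T, T, T]
r3 m[φ6→wind] = [T, T, T, F]
r3 m[φ7→ice] = [T, F, T, T]
r3 m[φ7→rain] = [T, T, T, T]
r3 m[ice→φ0] = [T, F, T, T]
r3 m[ice→φ1] = [T, F, T, T]
r3 m[ice→φ3] = [T, F, T, T]
r3 m[ice→φ4] = [T, F, T, T]
r3 m[ice→φ6] = [T, F, T, T]
r3 m[ice→φ7] = [T, T, T, T]
r3 m[rain→φ2] = [T, T, T, T]
r3 m[rain→φ7] = [T, T, T, T]
r3 m[cld→φ1] = [T, T, T, T]
r3 m[cld→φ5] = [T, T, T, T]
r3 m[wind→φ0] = [T, T, T, F]
r3 m[wind→φ2] = [T, T, T, F]
r3 m[wind→φ3] = [T, T, T, F]
r3 m[wind→φ4] = [T, T, T, T]
r3 m[wind→φ5] = [T, T, T, F]
r3 m[wind→φ6] = [T, T, T, F]
r4 m[φ0→ice] = [T, T, T, T]
r4 m[φ0→wind] = [T, T, T, T]
r4 m[φ1→ice] = [T, T, T, T]
r4 m[φ1→cld] = [T, T, T, T]
r4 m[φ2→rain] = [F, T, T, T]
r4 m[φ2→wind] = [T, T, T, T]
r4 m[φ3→ice] = [T, T, T, T]
r4 m[φ3→wind] = [T, F, T, T]
r4 m[φ4→ice] = [T, T, T, T]
r4 m[φ4→wind] = [T, T, T, F]
r4 m[φ5→cld] = [T, T, T, T]
r4 m[φ5→wind] = [T, T, T, T]
r4 m[φ6→ice] = [T, T, T, T]
r4 m[φ6→wind] = [T, T, T, F]
r4 m[φ7→ice] = [T, F, T, T]
r4 m[φ7→rain] = [T, T, T, T]
r4 m[ice→φ0] = [T, F, T, T]
r4 m[ice→φ1] = [T, F, T, T]
r4 m[ice→φ3] = [T, F, T, T]
r4 m[ice→φ4] = [T, F, T, T]
r4 m[ice→φ6] = [T, F, T, T]
r4 m[ice→φ7] = [T, T, T, T]
r4 m[rain→φ2] = [T, T, T, T]
r4 m[rain→φ7] = [F, T, T, T]
r4 m[cld→φ1] = [T, T, T, T]
r4 m[cld→φ5] = [T, T, T, T]
r4 m[wind→φ0] = [T, F, T, F]
r4 m[wind→φ2] = [T, F, T, F]
r4 m[wind→φ3] = [T, T, T, F]
r4 m[wind→φ4] = [T, F, T, F]
r4 m[wind→φ5] = [T, F, T, F]
r4 m[wind→φ6] = [T, F, T, F]
r5 m[φ0→ice] = [T, T, T, T]
r5 m[φ0→wind] = [T, T, T, T]
r5 m[φ1→ice] = [T, T, T, T]
r5 m[φ1→cld] = [T, T, T, T]
r5 m[φ2→rain] = [F, T, T, T]
r5 m[φ2→wind] = [T, T, T, T]
r5 m[φ3→ice] = [T, T, T, T]
r5 m[φ3→wind] = [T, F, T, T]
r5 m[φ4→ice] = [T, T, T, F]
r5 m[φ4→wind] = [T, T, T, F]
r5 m[φ5→cld] = [T, T, T, T]
r5 m[φ5→wind] = [T, T, T, T]
r5 m[φ6→ice] = [T, T, T, F]
r5 m[φ6→wind] = [T, T, T, F]
r5 m[φ7→ice] = [T, F, T, T]
r5 m[φ7→rain] = [T, T, T, T]
r5 m[ice→φ0] = [T, F, T, T]
r5 m[ice→φ1] = [T, F, T, T]
r5 m[ice→φ3] = [T, F, T, T]
r5 m[ice→φ4] = [T, F, T, T]
r5 m[ice→φ6] = [T, F, T, T]
r5 m[ice→φ7] = [T, T, T, T]
r5 m[rain→φ2] = [T, T, T, T]
r5 m[rain→φ7] = [F, T, T, T]
r5 m[cld→φ1] = [T, T, T, T]
r5 m[cld→φ5] = [T, T, T, T]
r5 m[wind→φ0] = [T, F, T, F]
r5 m[wind→φ2] = [T, F, T, F]
r5 m[wind→φ3] = [T, T, T, F]
r5 m[wind→φ4] = [T, F, T, F]
r5 m[wind→φ5] = [T, F, T, F]
r5 m[wind→φ6] = [T, F, T, F]
r6 m[φ0→ice] = [T, T, T, T]
r6 m[φ0→wind] = [T, T, T, T]
r6 m[φ1→ice] = [T, T, T, T]
r6 m[φ1→cld] = [T, T, T, T]
r6 m[φ2→rain] = [F, T, T, T]
r6 m[φ2→wind] = [T, T, T, T]
r6 m[φ3→ice] = [T, T, T, T]
r6 m[φ3→wind] = [T, F, T, T]
r6 m[φ4→ice] = [T, T, T, F]
r6 m[φ4→wind] = [T, T, T, F]
r6 m[φ5→cld] = [T, T, T, T]
r6 m[φ5→wind] = [T, T, T, T]
r6 m[φ6→ice] = [T, T, T, F]
r6 m[φ6→wind] = [T, T, T, F]
r6 m[φ7→ice] = [T, F, T, T]
r6 m[φ7→rain] = [T, T, T, T]
r6 m[ice→φ0] = [T, F, T, F]
r6 m[ice→φ1] = [T, F, T, F]
r6 m[ice→φ3] = [T, F, T, F]
r6 m[ice→φ4] = [T, F, T, F]
r6 m[ice→φ6] = [T, F, T, F]
r6 m[ice→φ7] = [T, T, T, F]
r6 m[rain→φ2] = [T, T, T, T]
r6 m[rain→φ7] = [F, T, T, T]
r6 m[cld→φ1] = [T, T, T, T]
r6 m[cld→φ5] = [T, T, T, T]
r6 m[wind→φ0] = [T, F, T, F]
r6 m[wind→φ2] = [T, F, T, F]
r6 m[wind→φ3] = [T, T, T, F]
r6 m[wind→φ4] = [T, F, T, F]
r6 m[wind→φ5] = [T, F, T, F]
r6 m[wind→φ6] = [T, F, T, F]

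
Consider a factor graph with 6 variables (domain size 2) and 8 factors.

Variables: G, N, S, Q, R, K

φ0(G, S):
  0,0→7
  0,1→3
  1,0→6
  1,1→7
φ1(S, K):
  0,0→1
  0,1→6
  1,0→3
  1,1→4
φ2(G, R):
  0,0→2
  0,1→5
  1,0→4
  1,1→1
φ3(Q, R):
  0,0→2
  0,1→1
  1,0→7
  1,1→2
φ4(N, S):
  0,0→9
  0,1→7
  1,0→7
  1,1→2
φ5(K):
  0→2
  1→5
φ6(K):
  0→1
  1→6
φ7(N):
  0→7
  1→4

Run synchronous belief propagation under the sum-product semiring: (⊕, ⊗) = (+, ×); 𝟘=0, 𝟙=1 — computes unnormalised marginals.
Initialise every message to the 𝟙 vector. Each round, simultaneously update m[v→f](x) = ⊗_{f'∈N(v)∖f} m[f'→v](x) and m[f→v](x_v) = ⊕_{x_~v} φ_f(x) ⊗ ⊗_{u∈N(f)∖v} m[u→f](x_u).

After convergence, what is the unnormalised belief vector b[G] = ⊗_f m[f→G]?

init: all messages = 𝟙 over 2 values
r1 m[φ0→G] = [10, 13]
r1 m[φ0→S] = [13, 10]
r1 m[φ1→S] = [7, 7]
r1 m[φ1→K] = [4, 10]
r1 m[φ2→G] = [7, 5]
r1 m[φ2→R] = [6, 6]
r1 m[φ3→Q] = [3, 9]
r1 m[φ3→R] = [9, 3]
r1 m[φ4→N] = [16, 9]
r1 m[φ4→S] = [16, 9]
r1 m[φ5→K] = [2, 5]
r1 m[φ6→K] = [1, 6]
r1 m[φ7→N] = [7, 4]
r1 m[G→φ0] = [1, 1]
r1 m[G→φ2] = [1, 1]
r1 m[N→φ4] = [1, 1]
r1 m[N→φ7] = [1, 1]
r1 m[S→φ0] = [1, 1]
r1 m[S→φ1] = [1, 1]
r1 m[S→φ4] = [1, 1]
r1 m[Q→φ3] = [1, 1]
r1 m[R→φ2] = [1, 1]
r1 m[R→φ3] = [1, 1]
r1 m[K→φ1] = [1, 1]
r1 m[K→φ5] = [1, 1]
r1 m[K→φ6] = [1, 1]
r2 m[φ0→G] = [10, 13]
r2 m[φ0→S] = [13, 10]
r2 m[φ1→S] = [7, 7]
r2 m[φ1→K] = [4, 10]
r2 m[φ2→G] = [7, 5]
r2 m[φ2→R] = [6, 6]
r2 m[φ3→Q] = [3, 9]
r2 m[φ3→R] = [9, 3]
r2 m[φ4→N] = [16, 9]
r2 m[φ4→S] = [16, 9]
r2 m[φ5→K] = [2, 5]
r2 m[φ6→K] = [1, 6]
r2 m[φ7→N] = [7, 4]
r2 m[G→φ0] = [7, 5]
r2 m[G→φ2] = [10, 13]
r2 m[N→φ4] = [7, 4]
r2 m[N→φ7] = [16, 9]
r2 m[S→φ0] = [112, 63]
r2 m[S→φ1] = [208, 90]
r2 m[S→φ4] = [91, 70]
r2 m[Q→φ3] = [1, 1]
r2 m[R→φ2] = [9, 3]
r2 m[R→φ3] = [6, 6]
r2 m[K→φ1] = [2, 30]
r2 m[K→φ5] = [4, 60]
r2 m[K→φ6] = [8, 50]
r3 m[φ0→G] = [973, 1113]
r3 m[φ0→S] = [79, 56]
r3 m[φ1→S] = [182, 126]
r3 m[φ1→K] = [478, 1608]
r3 m[φ2→G] = [33, 39]
r3 m[φ2→R] = [72, 63]
r3 m[φ3→Q] = [18, 54]
r3 m[φ3→R] = [9, 3]
r3 m[φ4→N] = [1309, 777]
r3 m[φ4→S] = [91, 57]
r3 m[φ5→K] = [2, 5]
r3 m[φ6→K] = [1, 6]
r3 m[φ7→N] = [7, 4]
r3 m[G→φ0] = [7, 5]
r3 m[G→φ2] = [10, 13]
r3 m[N→φ4] = [7, 4]
r3 m[N→φ7] = [16, 9]
r3 m[S→φ0] = [112, 63]
r3 m[S→φ1] = [208, 90]
r3 m[S→φ4] = [91, 70]
r3 m[Q→φ3] = [1, 1]
r3 m[R→φ2] = [9, 3]
r3 m[R→φ3] = [6, 6]
r3 m[K→φ1] = [2, 30]
r3 m[K→φ5] = [4, 60]
r3 m[K→φ6] = [8, 50]
r4 m[φ0→G] = [973, 1113]
r4 m[φ0→S] = [79, 56]
r4 m[φ1→S] = [182, 126]
r4 m[φ1→K] = [478, 1608]
r4 m[φ2→G] = [33, 39]
r4 m[φ2→R] = [72, 63]
r4 m[φ3→Q] = [18, 54]
r4 m[φ3→R] = [9, 3]
r4 m[φ4→N] = [1309, 777]
r4 m[φ4→S] = [91, 57]
r4 m[φ5→K] = [2, 5]
r4 m[φ6→K] = [1, 6]
r4 m[φ7→N] = [7, 4]
r4 m[G→φ0] = [33, 39]
r4 m[G→φ2] = [973, 1113]
r4 m[N→φ4] = [7, 4]
r4 m[N→φ7] = [1309, 777]
r4 m[S→φ0] = [16562, 7182]
r4 m[S→φ1] = [7189, 3192]
r4 m[S→φ4] = [14378, 7056]
r4 m[Q→φ3] = [1, 1]
r4 m[R→φ2] = [9, 3]
r4 m[R→φ3] = [72, 63]
r4 m[K→φ1] = [2, 30]
r4 m[K→φ5] = [478, 9648]
r4 m[K→φ6] = [956, 8040]
r5 m[φ0→G] = [137480, 149646]
r5 m[φ0→S] = [465, 372]
r5 m[φ1→S] = [182, 126]
r5 m[φ1→K] = [16765, 55902]
r5 m[φ2→G] = [33, 39]
r5 m[φ2→R] = [6398, 5978]
r5 m[φ3→Q] = [207, 630]
r5 m[φ3→R] = [9, 3]
r5 m[φ4→N] = [178794, 114758]
r5 m[φ4→S] = [91, 57]
r5 m[φ5→K] = [2, 5]
r5 m[φ6→K] = [1, 6]
r5 m[φ7→N] = [7, 4]
r5 m[G→φ0] = [33, 39]
r5 m[G→φ2] = [973, 1113]
r5 m[N→φ4] = [7, 4]
r5 m[N→φ7] = [1309, 777]
r5 m[S→φ0] = [16562, 7182]
r5 m[S→φ1] = [7189, 3192]
r5 m[S→φ4] = [14378, 7056]
r5 m[Q→φ3] = [1, 1]
r5 m[R→φ2] = [9, 3]
r5 m[R→φ3] = [72, 63]
r5 m[K→φ1] = [2, 30]
r5 m[K→φ5] = [478, 9648]
r5 m[K→φ6] = [956, 8040]
r6 m[φ0→G] = [137480, 149646]
r6 m[φ0→S] = [465, 372]
r6 m[φ1→S] = [182, 126]
r6 m[φ1→K] = [16765, 55902]
r6 m[φ2→G] = [33, 39]
r6 m[φ2→R] = [6398, 5978]
r6 m[φ3→Q] = [207, 630]
r6 m[φ3→R] = [9, 3]
r6 m[φ4→N] = [178794, 114758]
r6 m[φ4→S] = [91, 57]
r6 m[φ5→K] = [2, 5]
r6 m[φ6→K] = [1, 6]
r6 m[φ7→N] = [7, 4]
r6 m[G→φ0] = [33, 39]
r6 m[G→φ2] = [137480, 149646]
r6 m[N→φ4] = [7, 4]
r6 m[N→φ7] = [178794, 114758]
r6 m[S→φ0] = [16562, 7182]
r6 m[S→φ1] = [42315, 21204]
r6 m[S→φ4] = [84630, 46872]
r6 m[Q→φ3] = [1, 1]
r6 m[R→φ2] = [9, 3]
r6 m[R→φ3] = [6398, 5978]
r6 m[K→φ1] = [2, 30]
r6 m[K→φ5] = [16765, 335412]
r6 m[K→φ6] = [33530, 279510]
r7 m[φ0→G] = [137480, 149646]
r7 m[φ0→S] = [465, 372]
r7 m[φ1→S] = [182, 126]
r7 m[φ1→K] = [105927, 338706]
r7 m[φ2→G] = [33, 39]
r7 m[φ2→R] = [873544, 837046]
r7 m[φ3→Q] = [18774, 56742]
r7 m[φ3→R] = [9, 3]
r7 m[φ4→N] = [1089774, 686154]
r7 m[φ4→S] = [91, 57]
r7 m[φ5→K] = [2, 5]
r7 m[φ6→K] = [1, 6]
r7 m[φ7→N] = [7, 4]
r7 m[G→φ0] = [33, 39]
r7 m[G→φ2] = [137480, 149646]
r7 m[N→φ4] = [7, 4]
r7 m[N→φ7] = [178794, 114758]
r7 m[S→φ0] = [16562, 7182]
r7 m[S→φ1] = [42315, 21204]
r7 m[S→φ4] = [84630, 46872]
r7 m[Q→φ3] = [1, 1]
r7 m[R→φ2] = [9, 3]
r7 m[R→φ3] = [6398, 5978]
r7 m[K→φ1] = [2, 30]
r7 m[K→φ5] = [16765, 335412]
r7 m[K→φ6] = [33530, 279510]
r8 m[φ0→G] = [137480, 149646]
r8 m[φ0→S] = [465, 372]
r8 m[φ1→S] = [182, 126]
r8 m[φ1→K] = [105927, 338706]
r8 m[φ2→G] = [33, 39]
r8 m[φ2→R] = [873544, 837046]
r8 m[φ3→Q] = [18774, 56742]
r8 m[φ3→R] = [9, 3]
r8 m[φ4→N] = [1089774, 686154]
r8 m[φ4→S] = [91, 57]
r8 m[φ5→K] = [2, 5]
r8 m[φ6→K] = [1, 6]
r8 m[φ7→N] = [7, 4]
r8 m[G→φ0] = [33, 39]
r8 m[G→φ2] = [137480, 149646]
r8 m[N→φ4] = [7, 4]
r8 m[N→φ7] = [1089774, 686154]
r8 m[S→φ0] = [16562, 7182]
r8 m[S→φ1] = [42315, 21204]
r8 m[S→φ4] = [84630, 46872]
r8 m[Q→φ3] = [1, 1]
r8 m[R→φ2] = [9, 3]
r8 m[R→φ3] = [873544, 837046]
r8 m[K→φ1] = [2, 30]
r8 m[K→φ5] = [105927, 2032236]
r8 m[K→φ6] = [211854, 1693530]
r9 m[φ0→G] = [137480, 149646]
r9 m[φ0→S] = [465, 372]
r9 m[φ1→S] = [182, 126]
r9 m[φ1→K] = [105927, 338706]
r9 m[φ2→G] = [33, 39]
r9 m[φ2→R] = [873544, 837046]
r9 m[φ3→Q] = [2584134, 7788900]
r9 m[φ3→R] = [9, 3]
r9 m[φ4→N] = [1089774, 686154]
r9 m[φ4→S] = [91, 57]
r9 m[φ5→K] = [2, 5]
r9 m[φ6→K] = [1, 6]
r9 m[φ7→N] = [7, 4]
r9 m[G→φ0] = [33, 39]
r9 m[G→φ2] = [137480, 149646]
r9 m[N→φ4] = [7, 4]
r9 m[N→φ7] = [1089774, 686154]
r9 m[S→φ0] = [16562, 7182]
r9 m[S→φ1] = [42315, 21204]
r9 m[S→φ4] = [84630, 46872]
r9 m[Q→φ3] = [1, 1]
r9 m[R→φ2] = [9, 3]
r9 m[R→φ3] = [873544, 837046]
r9 m[K→φ1] = [2, 30]
r9 m[K→φ5] = [105927, 2032236]
r9 m[K→φ6] = [211854, 1693530]
r10 m[φ0→G] = [137480, 149646]
r10 m[φ0→S] = [465, 372]
r10 m[φ1→S] = [182, 126]
r10 m[φ1→K] = [105927, 338706]
r10 m[φ2→G] = [33, 39]
r10 m[φ2→R] = [873544, 837046]
r10 m[φ3→Q] = [2584134, 7788900]
r10 m[φ3→R] = [9, 3]
r10 m[φ4→N] = [1089774, 686154]
r10 m[φ4→S] = [91, 57]
r10 m[φ5→K] = [2, 5]
r10 m[φ6→K] = [1, 6]
r10 m[φ7→N] = [7, 4]
r10 m[G→φ0] = [33, 39]
r10 m[G→φ2] = [137480, 149646]
r10 m[N→φ4] = [7, 4]
r10 m[N→φ7] = [1089774, 686154]
r10 m[S→φ0] = [16562, 7182]
r10 m[S→φ1] = [42315, 21204]
r10 m[S→φ4] = [84630, 46872]
r10 m[Q→φ3] = [1, 1]
r10 m[R→φ2] = [9, 3]
r10 m[R→φ3] = [873544, 837046]
r10 m[K→φ1] = [2, 30]
r10 m[K→φ5] = [105927, 2032236]
r10 m[K→φ6] = [211854, 1693530]
fixed point reached at round 10
b[G] = ⊗ incoming = [4536840, 5836194]

b[G] = [4536840, 5836194]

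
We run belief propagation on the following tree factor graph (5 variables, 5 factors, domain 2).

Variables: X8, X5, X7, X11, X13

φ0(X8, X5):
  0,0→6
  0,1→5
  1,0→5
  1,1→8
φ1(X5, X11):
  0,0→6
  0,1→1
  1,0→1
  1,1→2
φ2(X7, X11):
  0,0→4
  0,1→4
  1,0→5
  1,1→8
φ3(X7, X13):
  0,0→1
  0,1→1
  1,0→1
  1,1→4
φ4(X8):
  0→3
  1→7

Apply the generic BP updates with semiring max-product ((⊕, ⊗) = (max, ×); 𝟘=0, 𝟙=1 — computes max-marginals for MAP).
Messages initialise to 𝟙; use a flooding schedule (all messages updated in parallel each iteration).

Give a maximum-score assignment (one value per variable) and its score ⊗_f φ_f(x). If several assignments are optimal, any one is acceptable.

init: all messages = 𝟙 over 2 values
r1 m[φ0→X8] = [6, 8]
r1 m[φ0→X5] = [6, 8]
r1 m[φ1→X5] = [6, 2]
r1 m[φ1→X11] = [6, 2]
r1 m[φ2→X7] = [4, 8]
r1 m[φ2→X11] = [5, 8]
r1 m[φ3→X7] = [1, 4]
r1 m[φ3→X13] = [1, 4]
r1 m[φ4→X8] = [3, 7]
r1 m[X8→φ0] = [1, 1]
r1 m[X8→φ4] = [1, 1]
r1 m[X5→φ0] = [1, 1]
r1 m[X5→φ1] = [1, 1]
r1 m[X7→φ2] = [1, 1]
r1 m[X7→φ3] = [1, 1]
r1 m[X11→φ1] = [1, 1]
r1 m[X11→φ2] = [1, 1]
r1 m[X13→φ3] = [1, 1]
r2 m[φ0→X8] = [6, 8]
r2 m[φ0→X5] = [6, 8]
r2 m[φ1→X5] = [6, 2]
r2 m[φ1→X11] = [6, 2]
r2 m[φ2→X7] = [4, 8]
r2 m[φ2→X11] = [5, 8]
r2 m[φ3→X7] = [1, 4]
r2 m[φ3→X13] = [1, 4]
r2 m[φ4→X8] = [3, 7]
r2 m[X8→φ0] = [3, 7]
r2 m[X8→φ4] = [6, 8]
r2 m[X5→φ0] = [6, 2]
r2 m[X5→φ1] = [6, 8]
r2 m[X7→φ2] = [1, 4]
r2 m[X7→φ3] = [4, 8]
r2 m[X11→φ1] = [5, 8]
r2 m[X11→φ2] = [6, 2]
r2 m[X13→φ3] = [1, 1]
r3 m[φ0→X8] = [36, 30]
r3 m[φ0→X5] = [35, 56]
r3 m[φ1→X5] = [30, 16]
r3 m[φ1→X11] = [36, 16]
r3 m[φ2→X7] = [24, 30]
r3 m[φ2→X11] = [20, 32]
r3 m[φ3→X7] = [1, 4]
r3 m[φ3→X13] = [8, 32]
r3 m[φ4→X8] = [3, 7]
r3 m[X8→φ0] = [3, 7]
r3 m[X8→φ4] = [6, 8]
r3 m[X5→φ0] = [6, 2]
r3 m[X5→φ1] = [6, 8]
r3 m[X7→φ2] = [1, 4]
r3 m[X7→φ3] = [4, 8]
r3 m[X11→φ1] = [5, 8]
r3 m[X11→φ2] = [6, 2]
r3 m[X13→φ3] = [1, 1]
r4 m[φ0→X8] = [36, 30]
r4 m[φ0→X5] = [35, 56]
r4 m[φ1→X5] = [30, 16]
r4 m[φ1→X11] = [36, 16]
r4 m[φ2→X7] = [24, 30]
r4 m[φ2→X11] = [20, 32]
r4 m[φ3→X7] = [1, 4]
r4 m[φ3→X13] = [8, 32]
r4 m[φ4→X8] = [3, 7]
r4 m[X8→φ0] = [3, 7]
r4 m[X8→φ4] = [36, 30]
r4 m[X5→φ0] = [30, 16]
r4 m[X5→φ1] = [35, 56]
r4 m[X7→φ2] = [1, 4]
r4 m[X7→φ3] = [24, 30]
r4 m[X11→φ1] = [20, 32]
r4 m[X11→φ2] = [36, 16]
r4 m[X13→φ3] = [1, 1]
r5 m[φ0→X8] = [180, 150]
r5 m[φ0→X5] = [35, 56]
r5 m[φ1→X5] = [120, 64]
r5 m[φ1→X11] = [210, 112]
r5 m[φ2→X7] = [144, 180]
r5 m[φ2→X11] = [20, 32]
r5 m[φ3→X7] = [1, 4]
r5 m[φ3→X13] = [30, 120]
r5 m[φ4→X8] = [3, 7]
r5 m[X8→φ0] = [3, 7]
r5 m[X8→φ4] = [36, 30]
r5 m[X5→φ0] = [30, 16]
r5 m[X5→φ1] = [35, 56]
r5 m[X7→φ2] = [1, 4]
r5 m[X7→φ3] = [24, 30]
r5 m[X11→φ1] = [20, 32]
r5 m[X11→φ2] = [36, 16]
r5 m[X13→φ3] = [1, 1]
r6 m[φ0→X8] = [180, 150]
r6 m[φ0→X5] = [35, 56]
r6 m[φ1→X5] = [120, 64]
r6 m[φ1→X11] = [210, 112]
r6 m[φ2→X7] = [144, 180]
r6 m[φ2→X11] = [20, 32]
r6 m[φ3→X7] = [1, 4]
r6 m[φ3→X13] = [30, 120]
r6 m[φ4→X8] = [3, 7]
r6 m[X8→φ0] = [3, 7]
r6 m[X8→φ4] = [180, 150]
r6 m[X5→φ0] = [120, 64]
r6 m[X5→φ1] = [35, 56]
r6 m[X7→φ2] = [1, 4]
r6 m[X7→φ3] = [144, 180]
r6 m[X11→φ1] = [20, 32]
r6 m[X11→φ2] = [210, 112]
r6 m[X13→φ3] = [1, 1]
r7 m[φ0→X8] = [720, 600]
r7 m[φ0→X5] = [35, 56]
r7 m[φ1→X5] = [120, 64]
r7 m[φ1→X11] = [210, 112]
r7 m[φ2→X7] = [840, 1050]
r7 m[φ2→X11] = [20, 32]
r7 m[φ3→X7] = [1, 4]
r7 m[φ3→X13] = [180, 720]
r7 m[φ4→X8] = [3, 7]
r7 m[X8→φ0] = [3, 7]
r7 m[X8→φ4] = [180, 150]
r7 m[X5→φ0] = [120, 64]
r7 m[X5→φ1] = [35, 56]
r7 m[X7→φ2] = [1, 4]
r7 m[X7→φ3] = [144, 180]
r7 m[X11→φ1] = [20, 32]
r7 m[X11→φ2] = [210, 112]
r7 m[X13→φ3] = [1, 1]
r8 m[φ0→X8] = [720, 600]
r8 m[φ0→X5] = [35, 56]
r8 m[φ1→X5] = [120, 64]
r8 m[φ1→X11] = [210, 112]
r8 m[φ2→X7] = [840, 1050]
r8 m[φ2→X11] = [20, 32]
r8 m[φ3→X7] = [1, 4]
r8 m[φ3→X13] = [180, 720]
r8 m[φ4→X8] = [3, 7]
r8 m[X8→φ0] = [3, 7]
r8 m[X8→φ4] = [720, 600]
r8 m[X5→φ0] = [120, 64]
r8 m[X5→φ1] = [35, 56]
r8 m[X7→φ2] = [1, 4]
r8 m[X7→φ3] = [840, 1050]
r8 m[X11→φ1] = [20, 32]
r8 m[X11→φ2] = [210, 112]
r8 m[X13→φ3] = [1, 1]
r9 m[φ0→X8] = [720, 600]
r9 m[φ0→X5] = [35, 56]
r9 m[φ1→X5] = [120, 64]
r9 m[φ1→X11] = [210, 112]
r9 m[φ2→X7] = [840, 1050]
r9 m[φ2→X11] = [20, 32]
r9 m[φ3→X7] = [1, 4]
r9 m[φ3→X13] = [1050, 4200]
r9 m[φ4→X8] = [3, 7]
r9 m[X8→φ0] = [3, 7]
r9 m[X8→φ4] = [720, 600]
r9 m[X5→φ0] = [120, 64]
r9 m[X5→φ1] = [35, 56]
r9 m[X7→φ2] = [1, 4]
r9 m[X7→φ3] = [840, 1050]
r9 m[X11→φ1] = [20, 32]
r9 m[X11→φ2] = [210, 112]
r9 m[X13→φ3] = [1, 1]
r10 m[φ0→X8] = [720, 600]
r10 m[φ0→X5] = [35, 56]
r10 m[φ1→X5] = [120, 64]
r10 m[φ1→X11] = [210, 112]
r10 m[φ2→X7] = [840, 1050]
r10 m[φ2→X11] = [20, 32]
r10 m[φ3→X7] = [1, 4]
r10 m[φ3→X13] = [1050, 4200]
r10 m[φ4→X8] = [3, 7]
r10 m[X8→φ0] = [3, 7]
r10 m[X8→φ4] = [720, 600]
r10 m[X5→φ0] = [120, 64]
r10 m[X5→φ1] = [35, 56]
r10 m[X7→φ2] = [1, 4]
r10 m[X7→φ3] = [840, 1050]
r10 m[X11→φ1] = [20, 32]
r10 m[X11→φ2] = [210, 112]
r10 m[X13→φ3] = [1, 1]
fixed point reached at round 10
traceback from X8: (X8=1, X5=0, X7=1, X11=0, X13=1), score=4200

assignment: (X8=1, X5=0, X7=1, X11=0, X13=1); score = 4200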